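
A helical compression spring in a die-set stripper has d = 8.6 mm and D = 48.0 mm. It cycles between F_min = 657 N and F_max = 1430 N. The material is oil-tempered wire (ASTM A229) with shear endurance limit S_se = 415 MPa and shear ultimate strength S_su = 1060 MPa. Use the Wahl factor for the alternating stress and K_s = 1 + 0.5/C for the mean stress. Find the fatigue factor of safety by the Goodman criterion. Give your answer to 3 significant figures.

2.30

C = D/d = 48.0/8.6 = 5.5814; K_W = (4C−1)/(4C−4)+0.615/C = 1.2739; K_s = 1+0.5/C = 1.0896
F_a = (F_max−F_min)/2 = 386.5 N; F_m = (F_max+F_min)/2 = 1043.5 N
τ_a = K_W·8F_aD/(πd³) = 1.2739 × 74.274 = 94.617 MPa
τ_m = K_s·8F_mD/(πd³) = 1.0896 × 200.53 = 218.49 MPa
Goodman: 1/n_f = τ_a/S_se + τ_m/S_su = 94.617/415 + 218.49/1060 = 0.22799 + 0.20613 = 0.43412
n_f = 1/0.43412 = 2.304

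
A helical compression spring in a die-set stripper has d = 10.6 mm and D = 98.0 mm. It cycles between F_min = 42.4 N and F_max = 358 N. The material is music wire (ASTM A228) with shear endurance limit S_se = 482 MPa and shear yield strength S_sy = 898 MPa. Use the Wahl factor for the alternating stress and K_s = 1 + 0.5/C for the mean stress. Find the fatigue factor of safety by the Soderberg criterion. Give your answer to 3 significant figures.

7.77

C = D/d = 98.0/10.6 = 9.2453; K_W = (4C−1)/(4C−4)+0.615/C = 1.1575; K_s = 1+0.5/C = 1.0541
F_a = (F_max−F_min)/2 = 157.8 N; F_m = (F_max+F_min)/2 = 200.2 N
τ_a = K_W·8F_aD/(πd³) = 1.1575 × 33.064 = 38.271 MPa
τ_m = K_s·8F_mD/(πd³) = 1.0541 × 41.948 = 44.217 MPa
Soderberg: 1/n_f = τ_a/S_se + τ_m/S_sy = 38.271/482 + 44.217/898 = 0.07940 + 0.04924 = 0.12864
n_f = 1/0.12864 = 7.774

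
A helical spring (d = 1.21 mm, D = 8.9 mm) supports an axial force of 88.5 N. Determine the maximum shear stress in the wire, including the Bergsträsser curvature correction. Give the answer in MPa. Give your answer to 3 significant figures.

1350 MPa

Spring index C = D/d = 8.9/1.21 = 7.3554
K_B = (4C+2)/(4C−3) = 31.421/26.421 = 1.1892
τ₀ = 8FD/(πd³) = 8·88.5·8.9/(π·1.21³) = 6301.2/5.5655 = 1132.2 MPa
τ_max = K·τ₀ = 1.1892 × 1132.2 = 1346.4 MPa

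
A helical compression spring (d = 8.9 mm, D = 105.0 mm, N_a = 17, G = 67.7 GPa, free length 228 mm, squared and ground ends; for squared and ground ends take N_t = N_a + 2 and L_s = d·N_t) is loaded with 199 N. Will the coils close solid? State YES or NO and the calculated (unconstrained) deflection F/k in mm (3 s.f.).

k = Gd⁴/(8D³N_a) = (67.7×10³)(8.9⁴)/(8·105.0³·17) = 2.698 N/mm
N_t = 19; L_s = 8.9·19 = 169.1 mm; δ_solid = L₀ − L_s = 228 − 169.1 = 58.9 mm
δ = F/k = 199/2.698 = 73.758 mm
δ ≥ δ_solid → spring goes solid

YES, δ = 73.8 mm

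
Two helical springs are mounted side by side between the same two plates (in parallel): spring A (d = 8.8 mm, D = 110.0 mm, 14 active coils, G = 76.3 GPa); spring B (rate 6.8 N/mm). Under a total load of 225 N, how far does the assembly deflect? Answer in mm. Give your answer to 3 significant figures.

k_A = Gd⁴/(8D³N_a) = (76.3×10³)(8.8⁴)/(8·110.0³·14) = 3.0694 N/mm
Parallel: k_eq = 3.0694 + 6.8 = 9.8694 N/mm
δ = F/k_eq = 225/9.8694 = 22.798 mm

22.8 mm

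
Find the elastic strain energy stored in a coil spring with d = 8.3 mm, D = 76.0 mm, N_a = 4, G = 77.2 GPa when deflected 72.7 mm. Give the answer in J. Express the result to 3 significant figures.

68.9 J

k = Gd⁴/(8D³N_a) = (77.2×10³)(8.3⁴)/(8·76.0³·4) = 26.082 N/mm
U = ½kδ² = 0.5 × 26.082 × 72.7² = 68925 N·mm = 68.925 J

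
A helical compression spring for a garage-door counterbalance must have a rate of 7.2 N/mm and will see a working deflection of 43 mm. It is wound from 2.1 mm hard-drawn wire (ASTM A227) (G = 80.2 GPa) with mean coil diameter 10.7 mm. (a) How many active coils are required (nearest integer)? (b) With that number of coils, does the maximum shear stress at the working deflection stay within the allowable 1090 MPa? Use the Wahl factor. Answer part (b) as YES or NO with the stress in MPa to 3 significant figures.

(a) 22 coils; (b) NO, τ_max = 1190 MPa

N_a = Gd⁴/(8D³k) = (80.2×10³)(2.1⁴)/(8·10.7³·7.2) = 22.1 → N_a = 22
Actual rate k = Gd⁴/(8D³·22) = 7.2342 N/mm
Working load F = kδ = 7.2342·43 = 311.07 N
C = 10.7/2.1 = 5.0952; K_W = (4C−1)/(4C−4)+0.615/C = 1.3038
τ_max = K_W·8FD/(πd³) = 1.3038·915.21 = 1193.3 MPa
τ_max > 1090 MPa → exceeds allowable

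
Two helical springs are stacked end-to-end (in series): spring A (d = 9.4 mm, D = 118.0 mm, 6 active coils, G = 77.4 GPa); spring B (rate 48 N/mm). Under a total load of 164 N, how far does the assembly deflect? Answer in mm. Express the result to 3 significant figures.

24.8 mm

k_A = Gd⁴/(8D³N_a) = (77.4×10³)(9.4⁴)/(8·118.0³·6) = 7.6624 N/mm
Series: 1/k_eq = 1/7.6624 + 1/48 = 0.15134; k_eq = 6.6076 N/mm
δ = F/k_eq = 164/6.6076 = 24.82 mm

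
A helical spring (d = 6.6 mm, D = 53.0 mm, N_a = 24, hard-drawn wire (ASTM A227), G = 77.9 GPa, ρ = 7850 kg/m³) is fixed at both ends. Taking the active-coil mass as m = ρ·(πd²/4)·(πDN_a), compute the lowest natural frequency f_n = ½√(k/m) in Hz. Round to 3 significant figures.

34.7 Hz

k = Gd⁴/(8D³N_a) = (77.9×10³)(6.6⁴)/(8·53.0³·24) = 5.1711 N/mm = 5171.1 N/m
Wire length L = πDN_a = π·53.0·24 = 3996.1 mm
m = ρ·(πd²/4)·L = 7850 × 34.212×10⁻⁶ m² × 3.9961 m = 1.0732 kg
f_n = ½√(k/m) = 0.5·√(5171.1/1.0732) = 0.5·√(4818.4) = 34.707 Hz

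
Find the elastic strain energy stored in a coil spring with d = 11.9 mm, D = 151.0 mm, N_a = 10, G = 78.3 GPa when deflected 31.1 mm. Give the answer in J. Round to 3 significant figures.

2.76 J

k = Gd⁴/(8D³N_a) = (78.3×10³)(11.9⁴)/(8·151.0³·10) = 5.7007 N/mm
U = ½kδ² = 0.5 × 5.7007 × 31.1² = 2756.9 N·mm = 2.7569 J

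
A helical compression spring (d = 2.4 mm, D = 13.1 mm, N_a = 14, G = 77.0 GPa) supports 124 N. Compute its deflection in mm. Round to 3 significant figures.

12.2 mm

k = Gd⁴/(8D³N_a) = (77.0×10³)(2.4⁴)/(8·13.1³·14) = 10.146 N/mm
δ = F/k = 124 / 10.146 = 12.221 mm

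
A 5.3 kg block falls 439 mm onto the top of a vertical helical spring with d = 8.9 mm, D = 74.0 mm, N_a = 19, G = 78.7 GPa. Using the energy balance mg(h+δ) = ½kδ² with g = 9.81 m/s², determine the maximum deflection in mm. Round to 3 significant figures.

82.2 mm

k = Gd⁴/(8D³N_a) = (78.7×10³)(8.9⁴)/(8·74.0³·19) = 8.0167 N/mm
W = mg = 5.3 × 9.81 = 51.993 N
½kδ² − Wδ − Wh = 0 → δ = (W + √(W² + 2kWh))/k
δ = (51.993 + √(2703.3 + 365962))/8.0167 = (51.993 + 607.18)/8.0167 = 82.225 mm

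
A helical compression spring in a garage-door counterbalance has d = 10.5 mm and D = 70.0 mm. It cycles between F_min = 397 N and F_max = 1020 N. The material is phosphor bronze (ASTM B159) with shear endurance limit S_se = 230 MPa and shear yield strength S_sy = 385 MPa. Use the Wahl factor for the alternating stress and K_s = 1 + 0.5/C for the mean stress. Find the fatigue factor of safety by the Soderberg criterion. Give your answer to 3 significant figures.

C = D/d = 70.0/10.5 = 6.6667; K_W = (4C−1)/(4C−4)+0.615/C = 1.2246; K_s = 1+0.5/C = 1.0750
F_a = (F_max−F_min)/2 = 311.5 N; F_m = (F_max+F_min)/2 = 708.5 N
τ_a = K_W·8F_aD/(πd³) = 1.2246 × 47.965 = 58.739 MPa
τ_m = K_s·8F_mD/(πd³) = 1.0750 × 109.1 = 117.28 MPa
Soderberg: 1/n_f = τ_a/S_se + τ_m/S_sy = 58.739/230 + 117.28/385 = 0.25539 + 0.30462 = 0.56
n_f = 1/0.56 = 1.786

1.79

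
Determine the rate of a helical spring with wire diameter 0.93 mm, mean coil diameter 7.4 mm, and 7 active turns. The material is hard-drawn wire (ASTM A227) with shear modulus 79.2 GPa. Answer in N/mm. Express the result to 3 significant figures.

k = Gd⁴/(8D³N_a) = (79.2×10³ × 0.93⁴) / (8 × 7.4³ × 7)
  = 59245.7 / 22692.5 = 2.6108 N/mm

2.61 N/mm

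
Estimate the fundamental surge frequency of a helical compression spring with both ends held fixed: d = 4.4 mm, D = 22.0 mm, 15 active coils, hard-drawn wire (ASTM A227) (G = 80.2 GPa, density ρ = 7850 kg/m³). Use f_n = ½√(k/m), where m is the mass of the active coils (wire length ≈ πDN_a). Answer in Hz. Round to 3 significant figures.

218 Hz

k = Gd⁴/(8D³N_a) = (80.2×10³)(4.4⁴)/(8·22.0³·15) = 23.525 N/mm = 23525 N/m
Wire length L = πDN_a = π·22.0·15 = 1036.7 mm
m = ρ·(πd²/4)·L = 7850 × 15.205×10⁻⁶ m² × 1.0367 m = 0.12375 kg
f_n = ½√(k/m) = 0.5·√(23525/0.12375) = 0.5·√(1.9011e+05) = 218.01 Hz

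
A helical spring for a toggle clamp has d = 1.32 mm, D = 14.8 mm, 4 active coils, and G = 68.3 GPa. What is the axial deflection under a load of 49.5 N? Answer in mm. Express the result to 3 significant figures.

k = Gd⁴/(8D³N_a) = (68.3×10³)(1.32⁴)/(8·14.8³·4) = 1.9989 N/mm
δ = F/k = 49.5 / 1.9989 = 24.764 mm

24.8 mm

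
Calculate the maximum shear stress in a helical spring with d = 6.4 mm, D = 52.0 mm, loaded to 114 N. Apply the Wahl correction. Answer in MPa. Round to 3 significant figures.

Spring index C = D/d = 52.0/6.4 = 8.1250
K_W = (4C−1)/(4C−4) + 0.615/C = 31.500/28.500 + 0.0757 = 1.1810
τ₀ = 8FD/(πd³) = 8·114·52.0/(π·6.4³) = 47424/823.55 = 57.585 MPa
τ_max = K·τ₀ = 1.1810 × 57.585 = 68.005 MPa

68.0 MPa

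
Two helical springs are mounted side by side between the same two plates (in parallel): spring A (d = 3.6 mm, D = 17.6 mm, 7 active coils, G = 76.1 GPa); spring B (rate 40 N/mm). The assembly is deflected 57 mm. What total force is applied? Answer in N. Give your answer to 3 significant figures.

4670 N

k_A = Gd⁴/(8D³N_a) = (76.1×10³)(3.6⁴)/(8·17.6³·7) = 41.867 N/mm
Parallel: k_eq = 41.867 + 40 = 81.867 N/mm
F = k_eq·δ = 81.867·57 = 4666.4 N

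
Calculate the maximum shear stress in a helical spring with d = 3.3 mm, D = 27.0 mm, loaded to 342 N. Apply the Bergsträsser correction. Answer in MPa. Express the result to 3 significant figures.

764 MPa

Spring index C = D/d = 27.0/3.3 = 8.1818
K_B = (4C+2)/(4C−3) = 34.727/29.727 = 1.1682
τ₀ = 8FD/(πd³) = 8·342·27.0/(π·3.3³) = 73872/112.9 = 654.32 MPa
τ_max = K·τ₀ = 1.1682 × 654.32 = 764.37 MPa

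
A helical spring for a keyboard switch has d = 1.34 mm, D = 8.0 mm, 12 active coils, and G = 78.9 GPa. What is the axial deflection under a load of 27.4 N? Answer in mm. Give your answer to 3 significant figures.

5.29 mm

k = Gd⁴/(8D³N_a) = (78.9×10³)(1.34⁴)/(8·8.0³·12) = 5.1755 N/mm
δ = F/k = 27.4 / 5.1755 = 5.2941 mm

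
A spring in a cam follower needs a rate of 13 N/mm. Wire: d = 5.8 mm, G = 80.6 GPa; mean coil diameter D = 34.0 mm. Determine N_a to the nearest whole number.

22

N_a = Gd⁴/(8D³k) = (80.6×10³ × 5.8⁴)/(8 × 34.0³ × 13)
    = 9.1211e+07 / 4.08762e+06 = 22.31 → 22 coils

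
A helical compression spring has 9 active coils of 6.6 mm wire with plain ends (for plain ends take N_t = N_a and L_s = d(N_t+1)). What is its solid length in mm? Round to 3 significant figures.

plain ends: N_t = N_a = 9
L_s = d·(N_t+1) = 6.6 × 10 = 66 mm

66.0 mm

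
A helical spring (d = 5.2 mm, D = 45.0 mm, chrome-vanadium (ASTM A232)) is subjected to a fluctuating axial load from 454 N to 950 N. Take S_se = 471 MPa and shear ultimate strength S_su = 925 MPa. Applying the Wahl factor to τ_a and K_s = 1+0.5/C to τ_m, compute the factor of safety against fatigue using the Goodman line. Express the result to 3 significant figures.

C = D/d = 45.0/5.2 = 8.6538; K_W = (4C−1)/(4C−4)+0.615/C = 1.1691; K_s = 1+0.5/C = 1.0578
F_a = (F_max−F_min)/2 = 248 N; F_m = (F_max+F_min)/2 = 702 N
τ_a = K_W·8F_aD/(πd³) = 1.1691 × 202.11 = 236.28 MPa
τ_m = K_s·8F_mD/(πd³) = 1.0578 × 572.11 = 605.17 MPa
Goodman: 1/n_f = τ_a/S_se + τ_m/S_su = 236.28/471 + 605.17/925 = 0.50166 + 0.65423 = 1.1559
n_f = 1/1.1559 = 0.8651

0.865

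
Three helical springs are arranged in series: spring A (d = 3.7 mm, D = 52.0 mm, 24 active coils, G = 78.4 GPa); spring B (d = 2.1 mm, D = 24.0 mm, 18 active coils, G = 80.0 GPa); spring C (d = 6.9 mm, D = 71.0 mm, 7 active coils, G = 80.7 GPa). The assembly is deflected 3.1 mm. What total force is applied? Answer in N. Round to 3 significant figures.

k_A = Gd⁴/(8D³N_a) = (78.4×10³)(3.7⁴)/(8·52.0³·24) = 0.54427 N/mm
k_B = Gd⁴/(8D³N_a) = (80.0×10³)(2.1⁴)/(8·24.0³·18) = 0.78158 N/mm
k_C = Gd⁴/(8D³N_a) = (80.7×10³)(6.9⁴)/(8·71.0³·7) = 9.1266 N/mm
Series: 1/k_eq = 1/0.54427 + 1/0.78158 + 1/9.1266 = 3.2264; k_eq = 0.30995 N/mm
F = k_eq·δ = 0.30995·3.1 = 0.96083 N

0.961 N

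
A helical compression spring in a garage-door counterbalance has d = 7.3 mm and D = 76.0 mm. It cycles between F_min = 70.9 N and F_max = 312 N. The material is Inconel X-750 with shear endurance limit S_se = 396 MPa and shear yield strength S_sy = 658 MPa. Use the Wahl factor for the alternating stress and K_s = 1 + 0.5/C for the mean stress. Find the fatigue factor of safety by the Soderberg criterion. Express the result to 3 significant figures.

3.08

C = D/d = 76.0/7.3 = 10.4110; K_W = (4C−1)/(4C−4)+0.615/C = 1.1388; K_s = 1+0.5/C = 1.0480
F_a = (F_max−F_min)/2 = 120.55 N; F_m = (F_max+F_min)/2 = 191.45 N
τ_a = K_W·8F_aD/(πd³) = 1.1388 × 59.973 = 68.295 MPa
τ_m = K_s·8F_mD/(πd³) = 1.0480 × 95.245 = 99.819 MPa
Soderberg: 1/n_f = τ_a/S_se + τ_m/S_sy = 68.295/396 + 99.819/658 = 0.17246 + 0.15170 = 0.32416
n_f = 1/0.32416 = 3.085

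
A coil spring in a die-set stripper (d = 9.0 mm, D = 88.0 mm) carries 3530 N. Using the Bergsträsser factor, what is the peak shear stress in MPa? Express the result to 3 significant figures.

1240 MPa

Spring index C = D/d = 88.0/9.0 = 9.7778
K_B = (4C+2)/(4C−3) = 41.111/36.111 = 1.1385
τ₀ = 8FD/(πd³) = 8·3530·88.0/(π·9.0³) = 2.48512e+06/2290.2 = 1085.1 MPa
τ_max = K·τ₀ = 1.1385 × 1085.1 = 1235.3 MPa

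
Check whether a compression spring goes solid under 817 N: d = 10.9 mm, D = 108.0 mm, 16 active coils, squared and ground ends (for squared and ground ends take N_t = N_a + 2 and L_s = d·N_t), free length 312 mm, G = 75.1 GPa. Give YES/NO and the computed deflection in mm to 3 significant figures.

YES, δ = 124 mm

k = Gd⁴/(8D³N_a) = (75.1×10³)(10.9⁴)/(8·108.0³·16) = 6.5745 N/mm
N_t = 18; L_s = 10.9·18 = 196.2 mm; δ_solid = L₀ − L_s = 312 − 196.2 = 115.8 mm
δ = F/k = 817/6.5745 = 124.27 mm
δ ≥ δ_solid → spring goes solid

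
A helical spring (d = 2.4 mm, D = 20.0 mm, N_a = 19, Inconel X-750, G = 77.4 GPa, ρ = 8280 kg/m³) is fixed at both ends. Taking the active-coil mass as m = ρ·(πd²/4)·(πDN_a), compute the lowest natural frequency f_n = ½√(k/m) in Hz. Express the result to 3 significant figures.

109 Hz

k = Gd⁴/(8D³N_a) = (77.4×10³)(2.4⁴)/(8·20.0³·19) = 2.1118 N/mm = 2111.8 N/m
Wire length L = πDN_a = π·20.0·19 = 1193.8 mm
m = ρ·(πd²/4)·L = 8280 × 4.5239×10⁻⁶ m² × 1.1938 m = 0.044717 kg
f_n = ½√(k/m) = 0.5·√(2111.8/0.044717) = 0.5·√(47225) = 108.66 Hz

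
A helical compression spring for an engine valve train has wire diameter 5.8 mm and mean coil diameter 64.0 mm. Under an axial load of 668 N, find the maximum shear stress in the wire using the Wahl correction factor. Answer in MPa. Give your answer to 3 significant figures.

631 MPa

Spring index C = D/d = 64.0/5.8 = 11.0345
K_W = (4C−1)/(4C−4) + 0.615/C = 43.138/40.138 + 0.0557 = 1.1305
τ₀ = 8FD/(πd³) = 8·668·64.0/(π·5.8³) = 342016/612.96 = 557.97 MPa
τ_max = K·τ₀ = 1.1305 × 557.97 = 630.77 MPa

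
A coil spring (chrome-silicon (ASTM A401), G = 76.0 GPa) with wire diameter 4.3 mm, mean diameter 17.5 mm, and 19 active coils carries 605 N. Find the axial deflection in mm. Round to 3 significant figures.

19.0 mm

k = Gd⁴/(8D³N_a) = (76.0×10³)(4.3⁴)/(8·17.5³·19) = 31.896 N/mm
δ = F/k = 605 / 31.896 = 18.968 mm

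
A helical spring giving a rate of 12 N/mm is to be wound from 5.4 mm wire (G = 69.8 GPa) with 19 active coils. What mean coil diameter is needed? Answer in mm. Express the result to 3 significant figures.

31.9 mm

D = (Gd⁴/(8N_a·k))^(1/3) = (69.8×10³·5.4⁴/(8·19·12))^(1/3)
  = (32539.1)^(1/3) = 31.9253 mm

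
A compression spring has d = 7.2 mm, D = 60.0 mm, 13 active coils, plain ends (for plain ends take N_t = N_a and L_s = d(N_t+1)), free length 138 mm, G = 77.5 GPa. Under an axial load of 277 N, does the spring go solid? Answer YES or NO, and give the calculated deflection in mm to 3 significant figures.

k = Gd⁴/(8D³N_a) = (77.5×10³)(7.2⁴)/(8·60.0³·13) = 9.2714 N/mm
N_t = 13; L_s = 7.2·14 = 100.8 mm; δ_solid = L₀ − L_s = 138 − 100.8 = 37.2 mm
δ = F/k = 277/9.2714 = 29.877 mm
δ < δ_solid → spring does not go solid

NO, δ = 29.9 mm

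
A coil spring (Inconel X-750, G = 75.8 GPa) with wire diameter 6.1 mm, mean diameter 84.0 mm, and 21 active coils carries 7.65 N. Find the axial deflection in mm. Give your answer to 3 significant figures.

7.26 mm

k = Gd⁴/(8D³N_a) = (75.8×10³)(6.1⁴)/(8·84.0³·21) = 1.054 N/mm
δ = F/k = 7.65 / 1.054 = 7.2581 mm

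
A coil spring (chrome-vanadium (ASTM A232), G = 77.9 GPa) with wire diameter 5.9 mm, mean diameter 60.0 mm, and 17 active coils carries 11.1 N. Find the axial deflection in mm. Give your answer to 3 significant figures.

k = Gd⁴/(8D³N_a) = (77.9×10³)(5.9⁴)/(8·60.0³·17) = 3.2133 N/mm
δ = F/k = 11.1 / 3.2133 = 3.4544 mm

3.45 mm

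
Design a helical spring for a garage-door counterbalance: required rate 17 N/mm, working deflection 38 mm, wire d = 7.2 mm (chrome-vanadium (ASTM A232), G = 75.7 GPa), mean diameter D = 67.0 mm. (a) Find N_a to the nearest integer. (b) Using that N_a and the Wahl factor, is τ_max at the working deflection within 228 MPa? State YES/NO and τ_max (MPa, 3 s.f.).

N_a = Gd⁴/(8D³k) = (75.7×10³)(7.2⁴)/(8·67.0³·17) = 4.974 → N_a = 5
Actual rate k = Gd⁴/(8D³·5) = 16.91 N/mm
Working load F = kδ = 16.91·38 = 642.58 N
C = 67.0/7.2 = 9.3056; K_W = (4C−1)/(4C−4)+0.615/C = 1.1564
τ_max = K_W·8FD/(πd³) = 1.1564·293.73 = 339.66 MPa
τ_max > 228 MPa → exceeds allowable

(a) 5 coils; (b) NO, τ_max = 340 MPa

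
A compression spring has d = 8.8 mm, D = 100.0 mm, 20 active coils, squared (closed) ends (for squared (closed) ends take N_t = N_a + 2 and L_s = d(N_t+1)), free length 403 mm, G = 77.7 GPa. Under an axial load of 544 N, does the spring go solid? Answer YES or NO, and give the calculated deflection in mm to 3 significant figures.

NO, δ = 187 mm

k = Gd⁴/(8D³N_a) = (77.7×10³)(8.8⁴)/(8·100.0³·20) = 2.9123 N/mm
N_t = 22; L_s = 8.8·23 = 202.4 mm; δ_solid = L₀ − L_s = 403 − 202.4 = 200.6 mm
δ = F/k = 544/2.9123 = 186.8 mm
δ < δ_solid → spring does not go solid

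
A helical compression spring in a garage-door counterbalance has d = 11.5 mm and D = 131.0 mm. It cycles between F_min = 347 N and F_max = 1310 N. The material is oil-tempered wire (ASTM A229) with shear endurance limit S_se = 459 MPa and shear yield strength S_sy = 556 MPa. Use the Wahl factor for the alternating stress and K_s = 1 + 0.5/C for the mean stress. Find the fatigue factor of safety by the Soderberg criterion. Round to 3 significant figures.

1.67

C = D/d = 131.0/11.5 = 11.3913; K_W = (4C−1)/(4C−4)+0.615/C = 1.1262; K_s = 1+0.5/C = 1.0439
F_a = (F_max−F_min)/2 = 481.5 N; F_m = (F_max+F_min)/2 = 828.5 N
τ_a = K_W·8F_aD/(πd³) = 1.1262 × 105.61 = 118.94 MPa
τ_m = K_s·8F_mD/(πd³) = 1.0439 × 181.72 = 189.7 MPa
Soderberg: 1/n_f = τ_a/S_se + τ_m/S_sy = 118.94/459 + 189.7/556 = 0.25912 + 0.34119 = 0.60031
n_f = 1/0.60031 = 1.666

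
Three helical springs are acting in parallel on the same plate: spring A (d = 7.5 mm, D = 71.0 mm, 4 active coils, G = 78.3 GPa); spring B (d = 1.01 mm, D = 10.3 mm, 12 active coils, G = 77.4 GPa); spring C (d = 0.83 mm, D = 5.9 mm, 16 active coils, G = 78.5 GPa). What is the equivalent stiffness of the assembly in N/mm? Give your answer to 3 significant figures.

23.8 N/mm

k_A = Gd⁴/(8D³N_a) = (78.3×10³)(7.5⁴)/(8·71.0³·4) = 21.631 N/mm
k_B = Gd⁴/(8D³N_a) = (77.4×10³)(1.01⁴)/(8·10.3³·12) = 0.76779 N/mm
k_C = Gd⁴/(8D³N_a) = (78.5×10³)(0.83⁴)/(8·5.9³·16) = 1.4172 N/mm
Parallel: k_eq = 21.631 + 0.76779 + 1.4172 = 23.816 N/mm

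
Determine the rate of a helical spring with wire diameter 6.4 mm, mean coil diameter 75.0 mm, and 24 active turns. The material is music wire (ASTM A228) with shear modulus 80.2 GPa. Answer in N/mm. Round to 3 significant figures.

k = Gd⁴/(8D³N_a) = (80.2×10³ × 6.4⁴) / (8 × 75.0³ × 24)
  = 1.34553e+08 / 8.1e+07 = 1.6612 N/mm

1.66 N/mm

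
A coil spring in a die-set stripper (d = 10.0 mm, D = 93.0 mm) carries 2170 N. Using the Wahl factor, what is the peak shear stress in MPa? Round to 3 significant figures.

594 MPa

Spring index C = D/d = 93.0/10.0 = 9.3000
K_W = (4C−1)/(4C−4) + 0.615/C = 36.200/33.200 + 0.0661 = 1.1565
τ₀ = 8FD/(πd³) = 8·2170·93.0/(π·10.0³) = 1.61448e+06/3141.6 = 513.9 MPa
τ_max = K·τ₀ = 1.1565 × 513.9 = 594.33 MPa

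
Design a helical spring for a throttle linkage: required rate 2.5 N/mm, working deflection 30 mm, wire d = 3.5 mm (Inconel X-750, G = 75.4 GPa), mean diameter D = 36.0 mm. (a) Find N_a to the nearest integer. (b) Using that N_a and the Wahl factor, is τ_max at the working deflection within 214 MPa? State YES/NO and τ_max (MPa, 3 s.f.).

N_a = Gd⁴/(8D³k) = (75.4×10³)(3.5⁴)/(8·36.0³·2.5) = 12.13 → N_a = 12
Actual rate k = Gd⁴/(8D³·12) = 2.5262 N/mm
Working load F = kδ = 2.5262·30 = 75.785 N
C = 36.0/3.5 = 10.2857; K_W = (4C−1)/(4C−4)+0.615/C = 1.1406
τ_max = K_W·8FD/(πd³) = 1.1406·162.04 = 184.82 MPa
τ_max ≤ 214 MPa → acceptable

(a) 12 coils; (b) YES, τ_max = 185 MPa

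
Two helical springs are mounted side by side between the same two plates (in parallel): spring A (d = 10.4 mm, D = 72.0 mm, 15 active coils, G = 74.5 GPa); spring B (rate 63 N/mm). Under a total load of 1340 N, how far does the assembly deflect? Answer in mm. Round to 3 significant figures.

k_A = Gd⁴/(8D³N_a) = (74.5×10³)(10.4⁴)/(8·72.0³·15) = 19.459 N/mm
Parallel: k_eq = 19.459 + 63 = 82.459 N/mm
δ = F/k_eq = 1340/82.459 = 16.251 mm

16.3 mm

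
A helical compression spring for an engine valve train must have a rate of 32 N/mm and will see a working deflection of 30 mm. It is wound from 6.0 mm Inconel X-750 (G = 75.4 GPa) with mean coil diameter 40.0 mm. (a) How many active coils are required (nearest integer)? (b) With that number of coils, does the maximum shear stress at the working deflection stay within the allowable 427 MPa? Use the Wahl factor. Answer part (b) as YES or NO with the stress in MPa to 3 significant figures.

N_a = Gd⁴/(8D³k) = (75.4×10³)(6.0⁴)/(8·40.0³·32) = 5.964 → N_a = 6
Actual rate k = Gd⁴/(8D³·6) = 31.809 N/mm
Working load F = kδ = 31.809·30 = 954.28 N
C = 40.0/6.0 = 6.6667; K_W = (4C−1)/(4C−4)+0.615/C = 1.2246
τ_max = K_W·8FD/(πd³) = 1.2246·450.01 = 551.08 MPa
τ_max > 427 MPa → exceeds allowable

(a) 6 coils; (b) NO, τ_max = 551 MPa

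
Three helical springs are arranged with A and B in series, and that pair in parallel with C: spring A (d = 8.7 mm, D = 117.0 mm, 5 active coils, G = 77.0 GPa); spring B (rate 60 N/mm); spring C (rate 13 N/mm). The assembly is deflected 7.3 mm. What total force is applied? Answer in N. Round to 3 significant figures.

140 N

k_A = Gd⁴/(8D³N_a) = (77.0×10³)(8.7⁴)/(8·117.0³·5) = 6.8857 N/mm
Springs A,B series: k_AB = 1/(1/6.8857+1/60) = 6.1769 N/mm; parallel with C: k_eq = 6.1769+13 = 19.177 N/mm
F = k_eq·δ = 19.177·7.3 = 139.99 N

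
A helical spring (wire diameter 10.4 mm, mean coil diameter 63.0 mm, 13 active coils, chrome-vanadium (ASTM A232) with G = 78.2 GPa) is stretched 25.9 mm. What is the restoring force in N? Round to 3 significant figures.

k = Gd⁴/(8D³N_a) = (78.2×10³)(10.4⁴)/(8·63.0³·13) = 35.179 N/mm
F = k·δ = 35.179 × 25.9 = 911.14 N

911 N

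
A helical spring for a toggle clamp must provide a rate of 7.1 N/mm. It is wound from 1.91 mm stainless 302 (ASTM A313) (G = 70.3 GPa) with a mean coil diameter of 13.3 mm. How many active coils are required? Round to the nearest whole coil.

N_a = Gd⁴/(8D³k) = (70.3×10³ × 1.91⁴)/(8 × 13.3³ × 7.1)
    = 935597 / 133630 = 7.001 → 7 coils

7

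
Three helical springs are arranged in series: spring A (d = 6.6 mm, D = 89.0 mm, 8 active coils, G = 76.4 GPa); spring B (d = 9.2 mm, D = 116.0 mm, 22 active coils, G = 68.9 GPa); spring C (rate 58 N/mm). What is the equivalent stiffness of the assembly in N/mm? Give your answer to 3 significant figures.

k_A = Gd⁴/(8D³N_a) = (76.4×10³)(6.6⁴)/(8·89.0³·8) = 3.2131 N/mm
k_B = Gd⁴/(8D³N_a) = (68.9×10³)(9.2⁴)/(8·116.0³·22) = 1.7967 N/mm
Series: 1/k_eq = 1/3.2131 + 1/1.7967 + 1/58 = 0.88504; k_eq = 1.1299 N/mm

1.13 N/mm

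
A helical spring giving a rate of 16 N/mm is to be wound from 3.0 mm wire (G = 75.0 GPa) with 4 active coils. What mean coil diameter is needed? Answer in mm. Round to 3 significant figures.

22.8 mm

D = (Gd⁴/(8N_a·k))^(1/3) = (75.0×10³·3.0⁴/(8·4·16))^(1/3)
  = (11865.2)^(1/3) = 22.8083 mm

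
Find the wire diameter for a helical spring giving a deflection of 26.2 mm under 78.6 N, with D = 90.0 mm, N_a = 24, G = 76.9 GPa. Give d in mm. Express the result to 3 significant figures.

Required rate k = F/δ = 78.6/26.2 = 3 N/mm
d = (8D³N_a·k / G)^(1/4) = (8·90.0³·24·3 / (76.9×10³))^0.25
  = (5460.4)^0.25 = 8.5962 mm

8.60 mm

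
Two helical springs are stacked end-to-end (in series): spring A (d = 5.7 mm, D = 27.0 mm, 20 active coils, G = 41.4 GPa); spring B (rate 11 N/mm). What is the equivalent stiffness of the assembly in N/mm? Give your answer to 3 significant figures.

k_A = Gd⁴/(8D³N_a) = (41.4×10³)(5.7⁴)/(8·27.0³·20) = 13.877 N/mm
Series: 1/k_eq = 1/13.877 + 1/11 = 0.16297; k_eq = 6.136 N/mm

6.14 N/mm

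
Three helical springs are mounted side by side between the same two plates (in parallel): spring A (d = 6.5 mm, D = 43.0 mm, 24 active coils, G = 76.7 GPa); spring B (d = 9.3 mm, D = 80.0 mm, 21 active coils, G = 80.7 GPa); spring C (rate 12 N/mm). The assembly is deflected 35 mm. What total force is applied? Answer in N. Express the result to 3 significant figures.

980 N

k_A = Gd⁴/(8D³N_a) = (76.7×10³)(6.5⁴)/(8·43.0³·24) = 8.969 N/mm
k_B = Gd⁴/(8D³N_a) = (80.7×10³)(9.3⁴)/(8·80.0³·21) = 7.0182 N/mm
Parallel: k_eq = 8.969 + 7.0182 + 12 = 27.987 N/mm
F = k_eq·δ = 27.987·35 = 979.55 N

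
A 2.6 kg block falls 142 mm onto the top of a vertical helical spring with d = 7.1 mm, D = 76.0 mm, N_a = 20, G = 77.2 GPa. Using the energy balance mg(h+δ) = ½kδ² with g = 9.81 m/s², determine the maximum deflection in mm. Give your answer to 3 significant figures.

k = Gd⁴/(8D³N_a) = (77.2×10³)(7.1⁴)/(8·76.0³·20) = 2.7931 N/mm
W = mg = 2.6 × 9.81 = 25.506 N
½kδ² − Wδ − Wh = 0 → δ = (W + √(W² + 2kWh))/k
δ = (25.506 + √(650.56 + 20232.6))/2.7931 = (25.506 + 144.51)/2.7931 = 60.869 mm

60.9 mm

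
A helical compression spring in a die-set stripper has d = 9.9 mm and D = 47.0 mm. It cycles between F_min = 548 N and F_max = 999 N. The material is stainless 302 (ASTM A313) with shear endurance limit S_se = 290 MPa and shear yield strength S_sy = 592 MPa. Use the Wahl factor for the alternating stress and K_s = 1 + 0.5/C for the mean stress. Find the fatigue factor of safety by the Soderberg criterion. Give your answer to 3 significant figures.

C = D/d = 47.0/9.9 = 4.7475; K_W = (4C−1)/(4C−4)+0.615/C = 1.3297; K_s = 1+0.5/C = 1.1053
F_a = (F_max−F_min)/2 = 225.5 N; F_m = (F_max+F_min)/2 = 773.5 N
τ_a = K_W·8F_aD/(πd³) = 1.3297 × 27.815 = 36.985 MPa
τ_m = K_s·8F_mD/(πd³) = 1.1053 × 95.41 = 105.46 MPa
Soderberg: 1/n_f = τ_a/S_se + τ_m/S_sy = 36.985/290 + 105.46/592 = 0.12753 + 0.17814 = 0.30567
n_f = 1/0.30567 = 3.271

3.27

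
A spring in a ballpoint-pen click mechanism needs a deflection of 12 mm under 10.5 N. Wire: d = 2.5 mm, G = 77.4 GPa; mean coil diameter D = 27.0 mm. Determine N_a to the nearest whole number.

22

Required rate k = F/δ = 10.5/12 = 0.875 N/mm
N_a = Gd⁴/(8D³k) = (77.4×10³ × 2.5⁴)/(8 × 27.0³ × 0.875)
    = 3.02344e+06 / 137781 = 21.94 → 22 coils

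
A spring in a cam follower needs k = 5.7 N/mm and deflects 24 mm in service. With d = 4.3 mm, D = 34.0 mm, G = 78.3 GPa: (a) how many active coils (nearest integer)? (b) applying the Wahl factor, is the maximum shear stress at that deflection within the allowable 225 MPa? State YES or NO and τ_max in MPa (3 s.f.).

N_a = Gd⁴/(8D³k) = (78.3×10³)(4.3⁴)/(8·34.0³·5.7) = 14.94 → N_a = 15
Actual rate k = Gd⁴/(8D³·15) = 5.6757 N/mm
Working load F = kδ = 5.6757·24 = 136.22 N
C = 34.0/4.3 = 7.9070; K_W = (4C−1)/(4C−4)+0.615/C = 1.1864
τ_max = K_W·8FD/(πd³) = 1.1864·148.33 = 175.98 MPa
τ_max ≤ 225 MPa → acceptable

(a) 15 coils; (b) YES, τ_max = 176 MPa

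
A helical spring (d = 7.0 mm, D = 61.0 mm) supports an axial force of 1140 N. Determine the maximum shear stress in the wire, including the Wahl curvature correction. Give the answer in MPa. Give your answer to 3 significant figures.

603 MPa

Spring index C = D/d = 61.0/7.0 = 8.7143
K_W = (4C−1)/(4C−4) + 0.615/C = 33.857/30.857 + 0.0706 = 1.1678
τ₀ = 8FD/(πd³) = 8·1140·61.0/(π·7.0³) = 556320/1077.6 = 516.27 MPa
τ_max = K·τ₀ = 1.1678 × 516.27 = 602.9 MPa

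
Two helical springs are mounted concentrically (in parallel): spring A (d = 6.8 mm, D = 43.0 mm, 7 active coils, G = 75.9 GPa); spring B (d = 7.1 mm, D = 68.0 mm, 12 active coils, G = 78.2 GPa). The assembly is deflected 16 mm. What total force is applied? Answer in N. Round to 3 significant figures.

689 N

k_A = Gd⁴/(8D³N_a) = (75.9×10³)(6.8⁴)/(8·43.0³·7) = 36.449 N/mm
k_B = Gd⁴/(8D³N_a) = (78.2×10³)(7.1⁴)/(8·68.0³·12) = 6.5833 N/mm
Parallel: k_eq = 36.449 + 6.5833 = 43.032 N/mm
F = k_eq·δ = 43.032·16 = 688.51 N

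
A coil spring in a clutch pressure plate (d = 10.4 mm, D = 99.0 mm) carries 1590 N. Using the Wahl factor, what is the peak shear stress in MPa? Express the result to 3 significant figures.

411 MPa

Spring index C = D/d = 99.0/10.4 = 9.5192
K_W = (4C−1)/(4C−4) + 0.615/C = 37.077/34.077 + 0.0646 = 1.1526
τ₀ = 8FD/(πd³) = 8·1590·99.0/(π·10.4³) = 1.25928e+06/3533.9 = 356.35 MPa
τ_max = K·τ₀ = 1.1526 × 356.35 = 410.74 MPa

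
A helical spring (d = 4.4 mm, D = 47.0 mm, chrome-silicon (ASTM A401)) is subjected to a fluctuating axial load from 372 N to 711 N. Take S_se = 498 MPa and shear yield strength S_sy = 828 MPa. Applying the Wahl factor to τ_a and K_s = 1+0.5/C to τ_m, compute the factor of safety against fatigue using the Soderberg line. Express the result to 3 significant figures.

0.665

C = D/d = 47.0/4.4 = 10.6818; K_W = (4C−1)/(4C−4)+0.615/C = 1.1350; K_s = 1+0.5/C = 1.0468
F_a = (F_max−F_min)/2 = 169.5 N; F_m = (F_max+F_min)/2 = 541.5 N
τ_a = K_W·8F_aD/(πd³) = 1.1350 × 238.15 = 270.31 MPa
τ_m = K_s·8F_mD/(πd³) = 1.0468 × 760.81 = 796.43 MPa
Soderberg: 1/n_f = τ_a/S_se + τ_m/S_sy = 270.31/498 + 796.43/828 = 0.54279 + 0.96187 = 1.5047
n_f = 1/1.5047 = 0.6646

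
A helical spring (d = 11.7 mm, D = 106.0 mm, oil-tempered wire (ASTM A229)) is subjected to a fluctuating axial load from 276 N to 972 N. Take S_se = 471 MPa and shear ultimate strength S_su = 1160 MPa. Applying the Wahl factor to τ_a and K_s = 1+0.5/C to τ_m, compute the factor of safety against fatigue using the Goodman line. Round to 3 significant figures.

C = D/d = 106.0/11.7 = 9.0598; K_W = (4C−1)/(4C−4)+0.615/C = 1.1609; K_s = 1+0.5/C = 1.0552
F_a = (F_max−F_min)/2 = 348 N; F_m = (F_max+F_min)/2 = 624 N
τ_a = K_W·8F_aD/(πd³) = 1.1609 × 58.65 = 68.089 MPa
τ_m = K_s·8F_mD/(πd³) = 1.0552 × 105.17 = 110.97 MPa
Goodman: 1/n_f = τ_a/S_se + τ_m/S_su = 68.089/471 + 110.97/1160 = 0.14456 + 0.09566 = 0.24023
n_f = 1/0.24023 = 4.163

4.16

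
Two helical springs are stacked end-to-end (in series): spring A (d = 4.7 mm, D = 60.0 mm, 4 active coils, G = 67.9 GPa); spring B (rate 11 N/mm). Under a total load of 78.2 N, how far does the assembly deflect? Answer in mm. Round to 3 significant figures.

k_A = Gd⁴/(8D³N_a) = (67.9×10³)(4.7⁴)/(8·60.0³·4) = 4.7936 N/mm
Series: 1/k_eq = 1/4.7936 + 1/11 = 0.29952; k_eq = 3.3386 N/mm
δ = F/k_eq = 78.2/3.3386 = 23.423 mm

23.4 mm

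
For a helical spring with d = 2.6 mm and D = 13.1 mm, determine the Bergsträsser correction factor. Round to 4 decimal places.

1.2915

C = D/d = 13.1/2.6 = 5.0385
K_B = (4C+2)/(4C−3) = 22.154/17.154 = 1.2915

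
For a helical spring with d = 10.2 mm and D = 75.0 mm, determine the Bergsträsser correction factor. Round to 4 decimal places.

C = D/d = 75.0/10.2 = 7.3529
K_B = (4C+2)/(4C−3) = 31.412/26.412 = 1.1893

1.1893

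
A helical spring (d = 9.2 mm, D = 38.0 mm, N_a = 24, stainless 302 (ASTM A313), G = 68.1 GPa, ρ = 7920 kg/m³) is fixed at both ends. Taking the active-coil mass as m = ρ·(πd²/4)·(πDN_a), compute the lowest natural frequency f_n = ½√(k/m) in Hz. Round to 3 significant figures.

87.6 Hz

k = Gd⁴/(8D³N_a) = (68.1×10³)(9.2⁴)/(8·38.0³·24) = 46.307 N/mm = 46307 N/m
Wire length L = πDN_a = π·38.0·24 = 2865.1 mm
m = ρ·(πd²/4)·L = 7920 × 66.476×10⁻⁶ m² × 2.8651 m = 1.5085 kg
f_n = ½√(k/m) = 0.5·√(46307/1.5085) = 0.5·√(30698) = 87.604 Hz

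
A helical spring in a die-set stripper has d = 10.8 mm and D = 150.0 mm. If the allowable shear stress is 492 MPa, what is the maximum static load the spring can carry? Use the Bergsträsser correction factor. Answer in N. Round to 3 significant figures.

1480 N

C = D/d = 150.0/10.8 = 13.8889
K_B = (4C+2)/(4C−3) = 57.556/52.556 = 1.0951
τ_max = K·8FD/(πd³) → F_max = τ_allow·πd³/(8DK)
F_max = 492·π·10.8³/(8·150.0·1.0951) = 1.9471e+06/1314.2 = 1481.6 N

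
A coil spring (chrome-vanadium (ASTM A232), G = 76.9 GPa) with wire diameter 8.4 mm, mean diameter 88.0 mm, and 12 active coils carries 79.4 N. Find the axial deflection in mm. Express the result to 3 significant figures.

k = Gd⁴/(8D³N_a) = (76.9×10³)(8.4⁴)/(8·88.0³·12) = 5.8523 N/mm
δ = F/k = 79.4 / 5.8523 = 13.567 mm

13.6 mm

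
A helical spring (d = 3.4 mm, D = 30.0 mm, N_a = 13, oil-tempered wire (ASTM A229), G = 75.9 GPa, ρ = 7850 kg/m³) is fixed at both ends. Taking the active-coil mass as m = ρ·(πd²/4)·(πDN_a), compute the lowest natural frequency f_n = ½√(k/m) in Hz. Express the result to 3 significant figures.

k = Gd⁴/(8D³N_a) = (75.9×10³)(3.4⁴)/(8·30.0³·13) = 3.6121 N/mm = 3612.1 N/m
Wire length L = πDN_a = π·30.0·13 = 1225.2 mm
m = ρ·(πd²/4)·L = 7850 × 9.0792×10⁻⁶ m² × 1.2252 m = 0.087324 kg
f_n = ½√(k/m) = 0.5·√(3612.1/0.087324) = 0.5·√(41365) = 101.69 Hz

102 Hz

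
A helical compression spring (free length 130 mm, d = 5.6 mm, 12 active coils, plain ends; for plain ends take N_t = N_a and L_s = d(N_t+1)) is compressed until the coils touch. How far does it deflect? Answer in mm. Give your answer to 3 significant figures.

57.2 mm

N_t = 12; L_s = 5.6·13 = 72.8 mm
δ_solid = L₀ − L_s = 130 − 72.8 = 57.2 mm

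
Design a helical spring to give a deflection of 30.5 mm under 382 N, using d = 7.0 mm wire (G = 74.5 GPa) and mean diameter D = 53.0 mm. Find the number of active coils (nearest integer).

12

Required rate k = F/δ = 382/30.5 = 12.525 N/mm
N_a = Gd⁴/(8D³k) = (74.5×10³ × 7.0⁴)/(8 × 53.0³ × 12.525)
    = 1.78874e+08 / 1.4917e+07 = 11.99 → 12 coils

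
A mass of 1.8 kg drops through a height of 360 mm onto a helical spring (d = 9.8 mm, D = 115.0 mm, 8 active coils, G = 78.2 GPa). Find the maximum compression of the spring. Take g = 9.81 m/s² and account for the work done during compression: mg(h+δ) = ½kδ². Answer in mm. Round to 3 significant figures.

k = Gd⁴/(8D³N_a) = (78.2×10³)(9.8⁴)/(8·115.0³·8) = 7.4103 N/mm
W = mg = 1.8 × 9.81 = 17.658 N
½kδ² − Wδ − Wh = 0 → δ = (W + √(W² + 2kWh))/k
δ = (17.658 + √(311.8 + 94213.2))/7.4103 = (17.658 + 307.45)/7.4103 = 43.872 mm

43.9 mm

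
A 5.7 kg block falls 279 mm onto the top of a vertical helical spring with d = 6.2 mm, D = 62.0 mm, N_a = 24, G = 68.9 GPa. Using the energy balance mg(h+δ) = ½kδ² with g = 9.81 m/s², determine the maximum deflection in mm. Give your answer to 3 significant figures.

k = Gd⁴/(8D³N_a) = (68.9×10³)(6.2⁴)/(8·62.0³·24) = 2.2249 N/mm
W = mg = 5.7 × 9.81 = 55.917 N
½kδ² − Wδ − Wh = 0 → δ = (W + √(W² + 2kWh))/k
δ = (55.917 + √(3126.7 + 69420.5))/2.2249 = (55.917 + 269.35)/2.2249 = 146.19 mm

146 mm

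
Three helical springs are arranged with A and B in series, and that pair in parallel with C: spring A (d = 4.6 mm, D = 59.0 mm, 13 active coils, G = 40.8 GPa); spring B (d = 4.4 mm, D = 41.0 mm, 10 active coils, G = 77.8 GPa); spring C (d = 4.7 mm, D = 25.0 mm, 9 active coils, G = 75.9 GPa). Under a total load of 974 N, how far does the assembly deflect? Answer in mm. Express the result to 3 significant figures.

k_A = Gd⁴/(8D³N_a) = (40.8×10³)(4.6⁴)/(8·59.0³·13) = 0.85527 N/mm
k_B = Gd⁴/(8D³N_a) = (77.8×10³)(4.4⁴)/(8·41.0³·10) = 5.2887 N/mm
k_C = Gd⁴/(8D³N_a) = (75.9×10³)(4.7⁴)/(8·25.0³·9) = 32.922 N/mm
Springs A,B series: k_AB = 1/(1/0.85527+1/5.2887) = 0.73621 N/mm; parallel with C: k_eq = 0.73621+32.922 = 33.658 N/mm
δ = F/k_eq = 974/33.658 = 28.938 mm

28.9 mm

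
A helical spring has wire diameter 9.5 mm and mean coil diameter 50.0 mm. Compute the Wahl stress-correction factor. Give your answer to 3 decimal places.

C = D/d = 50.0/9.5 = 5.2632
K_W = (4C−1)/(4C−4) + 0.615/C = 20.053/17.053 + 0.1168 = 1.2928

1.293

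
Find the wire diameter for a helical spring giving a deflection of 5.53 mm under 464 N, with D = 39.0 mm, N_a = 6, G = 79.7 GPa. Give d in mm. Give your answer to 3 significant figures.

Required rate k = F/δ = 464/5.53 = 83.906 N/mm
d = (8D³N_a·k / G)^(1/4) = (8·39.0³·6·83.906 / (79.7×10³))^0.25
  = (2997.6)^0.25 = 7.3993 mm

7.40 mm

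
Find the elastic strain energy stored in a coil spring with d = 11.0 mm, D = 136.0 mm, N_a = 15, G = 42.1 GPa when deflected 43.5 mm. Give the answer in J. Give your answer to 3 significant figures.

1.93 J

k = Gd⁴/(8D³N_a) = (42.1×10³)(11.0⁴)/(8·136.0³·15) = 2.042 N/mm
U = ½kδ² = 0.5 × 2.042 × 43.5² = 1932 N·mm = 1.932 J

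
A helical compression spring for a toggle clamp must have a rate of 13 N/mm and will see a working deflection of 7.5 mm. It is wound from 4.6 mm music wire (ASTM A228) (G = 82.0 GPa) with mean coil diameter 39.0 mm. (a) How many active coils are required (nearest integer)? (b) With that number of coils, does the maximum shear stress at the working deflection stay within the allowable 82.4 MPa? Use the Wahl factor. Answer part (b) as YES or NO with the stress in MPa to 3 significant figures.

(a) 6 coils; (b) NO, τ_max = 116 MPa

N_a = Gd⁴/(8D³k) = (82.0×10³)(4.6⁴)/(8·39.0³·13) = 5.951 → N_a = 6
Actual rate k = Gd⁴/(8D³·6) = 12.895 N/mm
Working load F = kδ = 12.895·7.5 = 96.71 N
C = 39.0/4.6 = 8.4783; K_W = (4C−1)/(4C−4)+0.615/C = 1.1728
τ_max = K_W·8FD/(πd³) = 1.1728·98.674 = 115.73 MPa
τ_max > 82.4 MPa → exceeds allowable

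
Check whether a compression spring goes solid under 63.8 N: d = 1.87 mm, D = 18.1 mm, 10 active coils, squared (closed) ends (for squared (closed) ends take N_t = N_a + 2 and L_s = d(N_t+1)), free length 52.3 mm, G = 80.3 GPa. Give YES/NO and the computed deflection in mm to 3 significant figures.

k = Gd⁴/(8D³N_a) = (80.3×10³)(1.87⁴)/(8·18.1³·10) = 2.0699 N/mm
N_t = 12; L_s = 1.87·13 = 24.31 mm; δ_solid = L₀ − L_s = 52.3 − 24.31 = 27.99 mm
δ = F/k = 63.8/2.0699 = 30.822 mm
δ ≥ δ_solid → spring goes solid

YES, δ = 30.8 mm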